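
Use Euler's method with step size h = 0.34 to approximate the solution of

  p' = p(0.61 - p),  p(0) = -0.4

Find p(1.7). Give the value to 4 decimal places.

Euler: p_{n+1} = p_n + h·f(t_n, p_n).
t=0.000000, p=-0.400000: f=-0.404000 → p ← -0.400000 + 0.34·(-0.404000) = -0.537360
t=0.340000, p=-0.537360: f=-0.616545 → p ← -0.537360 + 0.34·(-0.616545) = -0.746985
t=0.680000, p=-0.746985: f=-1.013648 → p ← -0.746985 + 0.34·(-1.013648) = -1.091626
t=1.020000, p=-1.091626: f=-1.857539 → p ← -1.091626 + 0.34·(-1.857539) = -1.723189
t=1.360000, p=-1.723189: f=-4.020526 → p ← -1.723189 + 0.34·(-4.020526) = -3.090168
p(1.7) ≈ -3.0902

-3.0902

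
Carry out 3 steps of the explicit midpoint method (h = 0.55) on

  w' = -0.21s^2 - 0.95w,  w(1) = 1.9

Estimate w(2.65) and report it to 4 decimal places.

-0.3297

Midpoint: k1 = f(s_n, w_n); k2 = f(s_n + h/2, w_n + (h/2)·k1); w_{n+1} = w_n + h·k2.
s=1.000000, w=1.900000:
  k1 = f(1.000000, 1.900000) = -2.015000
  k2 = f(1.275000, 1.345875) = -1.619962
  w ← 1.900000 + 0.55·(-1.619962) = 1.009021
s=1.550000, w=1.009021:
  k1 = f(1.550000, 1.009021) = -1.463095
  k2 = f(1.825000, 0.606670) = -1.275767
  w ← 1.009021 + 0.55·(-1.275767) = 0.307349
s=2.100000, w=0.307349:
  k1 = f(2.100000, 0.307349) = -1.218081
  k2 = f(2.375000, -0.027624) = -1.158289
  w ← 0.307349 + 0.55·(-1.158289) = -0.329710
w(2.65) ≈ -0.3297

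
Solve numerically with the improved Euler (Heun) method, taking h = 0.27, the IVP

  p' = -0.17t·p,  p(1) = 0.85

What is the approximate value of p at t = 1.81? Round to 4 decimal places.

0.7005

Heun: k1 = f(t_n, p_n); k2 = f(t_n + h, p_n + h·k1); p_{n+1} = p_n + (h/2)·(k1 + k2).
t=1.000000, p=0.850000:
  k1 = f(1.000000, 0.850000) = -0.144500
  k2 = f(1.270000, 0.810985) = -0.175092
  p ← 0.850000 + (0.27/2)·(-0.144500 + (-0.175092)) = 0.806855
t=1.270000, p=0.806855:
  k1 = f(1.270000, 0.806855) = -0.174200
  k2 = f(1.540000, 0.759821) = -0.198921
  p ← 0.806855 + (0.27/2)·(-0.174200 + (-0.198921)) = 0.756484
t=1.540000, p=0.756484:
  k1 = f(1.540000, 0.756484) = -0.198047
  k2 = f(1.810000, 0.703011) = -0.216316
  p ← 0.756484 + (0.27/2)·(-0.198047 + (-0.216316)) = 0.700545
p(1.81) ≈ 0.7005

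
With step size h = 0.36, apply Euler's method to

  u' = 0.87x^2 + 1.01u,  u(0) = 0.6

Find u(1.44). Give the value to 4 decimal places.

Euler: u_{n+1} = u_n + h·f(x_n, u_n).
x=0.000000, u=0.600000: f=0.606000 → u ← 0.600000 + 0.36·0.606000 = 0.818160
x=0.360000, u=0.818160: f=0.939094 → u ← 0.818160 + 0.36·0.939094 = 1.156234
x=0.720000, u=1.156234: f=1.618804 → u ← 1.156234 + 0.36·1.618804 = 1.739003
x=1.080000, u=1.739003: f=2.771161 → u ← 1.739003 + 0.36·2.771161 = 2.736621
u(1.44) ≈ 2.7366

2.7366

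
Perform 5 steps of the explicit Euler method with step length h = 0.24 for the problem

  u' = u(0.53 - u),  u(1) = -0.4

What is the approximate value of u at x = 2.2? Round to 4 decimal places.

-1.3968

Euler: u_{n+1} = u_n + h·f(x_n, u_n).
x=1.000000, u=-0.400000: f=-0.372000 → u ← -0.400000 + 0.24·(-0.372000) = -0.489280
x=1.240000, u=-0.489280: f=-0.498713 → u ← -0.489280 + 0.24·(-0.498713) = -0.608971
x=1.480000, u=-0.608971: f=-0.693601 → u ← -0.608971 + 0.24·(-0.693601) = -0.775435
x=1.720000, u=-0.775435: f=-1.012281 → u ← -0.775435 + 0.24·(-1.012281) = -1.018383
x=1.960000, u=-1.018383: f=-1.576846 → u ← -1.018383 + 0.24·(-1.576846) = -1.396826
u(2.2) ≈ -1.3968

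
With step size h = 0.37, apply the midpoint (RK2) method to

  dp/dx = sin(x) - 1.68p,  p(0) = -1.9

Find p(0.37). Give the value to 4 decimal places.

-1.0180

Midpoint: k1 = f(x_n, p_n); k2 = f(x_n + h/2, p_n + (h/2)·k1); p_{n+1} = p_n + h·k2.
x=0.000000, p=-1.900000:
  k1 = f(0.000000, -1.900000) = 3.192000
  k2 = f(0.185000, -1.309480) = 2.383873
  p ← -1.900000 + 0.37·2.383873 = -1.017967
p(0.37) ≈ -1.0180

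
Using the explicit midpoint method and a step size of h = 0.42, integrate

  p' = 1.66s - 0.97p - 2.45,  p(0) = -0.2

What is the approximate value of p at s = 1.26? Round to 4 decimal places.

Midpoint: k1 = f(s_n, p_n); k2 = f(s_n + h/2, p_n + (h/2)·k1); p_{n+1} = p_n + h·k2.
s=0.000000, p=-0.200000:
  k1 = f(0.000000, -0.200000) = -2.256000
  k2 = f(0.210000, -0.673760) = -1.447853
  p ← -0.200000 + 0.42·(-1.447853) = -0.808098
s=0.420000, p=-0.808098:
  k1 = f(0.420000, -0.808098) = -0.968945
  k2 = f(0.630000, -1.011577) = -0.422971
  p ← -0.808098 + 0.42·(-0.422971) = -0.985746
s=0.840000, p=-0.985746:
  k1 = f(0.840000, -0.985746) = -0.099426
  k2 = f(1.050000, -1.006625) = 0.269427
  p ← -0.985746 + 0.42·0.269427 = -0.872587
p(1.26) ≈ -0.8726

-0.8726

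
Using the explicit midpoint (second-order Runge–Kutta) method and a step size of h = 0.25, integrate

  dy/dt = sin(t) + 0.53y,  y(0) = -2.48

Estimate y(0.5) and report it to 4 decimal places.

-3.0990

Midpoint: k1 = f(t_n, y_n); k2 = f(t_n + h/2, y_n + (h/2)·k1); y_{n+1} = y_n + h·k2.
t=0.000000, y=-2.480000:
  k1 = f(0.000000, -2.480000) = -1.314400
  k2 = f(0.125000, -2.644300) = -1.276804
  y ← -2.480000 + 0.25·(-1.276804) = -2.799201
t=0.250000, y=-2.799201:
  k1 = f(0.250000, -2.799201) = -1.236173
  k2 = f(0.375000, -2.953723) = -1.199200
  y ← -2.799201 + 0.25·(-1.199200) = -3.099001
y(0.5) ≈ -3.0990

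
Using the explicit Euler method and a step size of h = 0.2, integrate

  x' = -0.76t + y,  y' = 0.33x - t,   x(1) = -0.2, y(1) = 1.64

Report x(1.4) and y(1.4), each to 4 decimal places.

Euler on (x,y): x_{n+1} = x_n + h·x', y_{n+1} = y_n + h·y'.
1.000000: (-0.200000, 1.640000); f=(0.880000, -1.066000) → (-0.024000, 1.426800)
1.200000: (-0.024000, 1.426800); f=(0.514800, -1.207920) → (0.078960, 1.185216)
(x(1.4), y(1.4)) ≈ (0.0790, 1.1852)

0.0790, 1.1852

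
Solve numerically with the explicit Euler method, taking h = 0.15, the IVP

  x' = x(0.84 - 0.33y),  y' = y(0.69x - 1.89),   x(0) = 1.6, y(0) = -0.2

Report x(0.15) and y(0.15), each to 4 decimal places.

Euler on (x,y): x_{n+1} = x_n + h·x', y_{n+1} = y_n + h·y'.
0.000000: (1.600000, -0.200000); f=(1.449600, 0.157200) → (1.817440, -0.176420)
(x(0.15), y(0.15)) ≈ (1.8174, -0.1764)

1.8174, -0.1764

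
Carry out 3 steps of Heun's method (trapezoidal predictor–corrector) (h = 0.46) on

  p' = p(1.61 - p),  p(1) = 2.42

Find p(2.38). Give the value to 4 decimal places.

Heun: k1 = f(x_n, p_n); k2 = f(x_n + h, p_n + h·k1); p_{n+1} = p_n + (h/2)·(k1 + k2).
x=1.000000, p=2.420000:
  k1 = f(1.000000, 2.420000) = -1.960200
  k2 = f(1.460000, 1.518308) = 0.139217
  p ← 2.420000 + (0.46/2)·(-1.960200 + 0.139217) = 2.001174
x=1.460000, p=2.001174:
  k1 = f(1.460000, 2.001174) = -0.782807
  k2 = f(1.920000, 1.641083) = -0.051009
  p ← 2.001174 + (0.46/2)·(-0.782807 + (-0.051009)) = 1.809396
x=1.920000, p=1.809396:
  k1 = f(1.920000, 1.809396) = -0.360787
  k2 = f(2.380000, 1.643434) = -0.054947
  p ← 1.809396 + (0.46/2)·(-0.360787 + (-0.054947)) = 1.713777
p(2.38) ≈ 1.7138

1.7138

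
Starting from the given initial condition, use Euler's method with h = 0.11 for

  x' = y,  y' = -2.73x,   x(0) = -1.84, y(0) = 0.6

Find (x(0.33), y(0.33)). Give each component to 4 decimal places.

-1.4618, 2.1799

Euler on (x,y): x_{n+1} = x_n + h·x', y_{n+1} = y_n + h·y'.
0.000000: (-1.840000, 0.600000); f=(0.600000, 5.023200) → (-1.774000, 1.152552)
0.110000: (-1.774000, 1.152552); f=(1.152552, 4.843020) → (-1.647219, 1.685284)
0.220000: (-1.647219, 1.685284); f=(1.685284, 4.496909) → (-1.461838, 2.179944)
(x(0.33), y(0.33)) ≈ (-1.4618, 2.1799)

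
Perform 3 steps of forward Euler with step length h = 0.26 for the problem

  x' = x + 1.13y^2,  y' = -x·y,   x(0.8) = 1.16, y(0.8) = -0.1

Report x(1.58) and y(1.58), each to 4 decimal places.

2.3275, -0.0225

Euler on (x,y): x_{n+1} = x_n + h·x', y_{n+1} = y_n + h·y'.
0.800000: (1.160000, -0.100000); f=(1.171300, 0.116000) → (1.464538, -0.069840)
1.060000: (1.464538, -0.069840); f=(1.470050, 0.102283) → (1.846751, -0.043246)
1.320000: (1.846751, -0.043246); f=(1.848864, 0.079865) → (2.327456, -0.022481)
(x(1.58), y(1.58)) ≈ (2.3275, -0.0225)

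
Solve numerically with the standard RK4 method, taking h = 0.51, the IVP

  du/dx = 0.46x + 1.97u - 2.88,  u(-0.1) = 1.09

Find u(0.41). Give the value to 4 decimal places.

0.4947

RK4: k1 = f(x_n, u_n); k2 = f(x_n + h/2, u_n + (h/2)·k1); k3 = f(x_n + h/2, u_n + (h/2)·k2); k4 = f(x_n + h, u_n + h·k3); u_{n+1} = u_n + (h/6)·(k1 + 2k2 + 2k3 + k4).
x=-0.100000, u=1.090000:
  k1 = f(-0.100000, 1.090000) = -0.778700
  k2 = f(0.155000, 0.891432) = -1.052580
  k3 = f(0.155000, 0.821592) = -1.190164
  k4 = f(0.410000, 0.483017) = -1.739857
  u ← 1.090000 + (0.51/6)·(k1 + 2k2 + 2k3 + k4) = 0.494656
u(0.41) ≈ 0.4947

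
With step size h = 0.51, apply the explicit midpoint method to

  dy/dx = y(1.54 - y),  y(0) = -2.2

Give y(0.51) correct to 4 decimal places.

Midpoint: k1 = f(x_n, y_n); k2 = f(x_n + h/2, y_n + (h/2)·k1); y_{n+1} = y_n + h·k2.
x=0.000000, y=-2.200000:
  k1 = f(0.000000, -2.200000) = -8.228000
  k2 = f(0.255000, -4.298140) = -25.093143
  y ← -2.200000 + 0.51·(-25.093143) = -14.997503
y(0.51) ≈ -14.9975

-14.9975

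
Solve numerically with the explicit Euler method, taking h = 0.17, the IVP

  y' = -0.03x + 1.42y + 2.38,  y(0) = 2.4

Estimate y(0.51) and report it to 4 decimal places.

6.1190

Euler: y_{n+1} = y_n + h·f(x_n, y_n).
x=0.000000, y=2.400000: f=5.788000 → y ← 2.400000 + 0.17·5.788000 = 3.383960
x=0.170000, y=3.383960: f=7.180123 → y ← 3.383960 + 0.17·7.180123 = 4.604581
x=0.340000, y=4.604581: f=8.908305 → y ← 4.604581 + 0.17·8.908305 = 6.118993
y(0.51) ≈ 6.1190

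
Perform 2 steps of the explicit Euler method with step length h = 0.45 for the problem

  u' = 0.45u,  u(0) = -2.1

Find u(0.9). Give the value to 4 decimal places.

Euler: u_{n+1} = u_n + h·f(t_n, u_n).
t=0.000000, u=-2.100000: f=-0.945000 → u ← -2.100000 + 0.45·(-0.945000) = -2.525250
t=0.450000, u=-2.525250: f=-1.136363 → u ← -2.525250 + 0.45·(-1.136363) = -3.036613
u(0.9) ≈ -3.0366

-3.0366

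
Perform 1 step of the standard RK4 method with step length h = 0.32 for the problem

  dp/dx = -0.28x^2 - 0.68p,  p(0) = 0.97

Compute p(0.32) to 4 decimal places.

RK4: k1 = f(x_n, p_n); k2 = f(x_n + h/2, p_n + (h/2)·k1); k3 = f(x_n + h/2, p_n + (h/2)·k2); k4 = f(x_n + h, p_n + h·k3); p_{n+1} = p_n + (h/6)·(k1 + 2k2 + 2k3 + k4).
x=0.000000, p=0.970000:
  k1 = f(0.000000, 0.970000) = -0.659600
  k2 = f(0.160000, 0.864464) = -0.595004
  k3 = f(0.160000, 0.874799) = -0.602032
  k4 = f(0.320000, 0.777350) = -0.557270
  p ← 0.970000 + (0.32/6)·(k1 + 2k2 + 2k3 + k4) = 0.777417
p(0.32) ≈ 0.7774

0.7774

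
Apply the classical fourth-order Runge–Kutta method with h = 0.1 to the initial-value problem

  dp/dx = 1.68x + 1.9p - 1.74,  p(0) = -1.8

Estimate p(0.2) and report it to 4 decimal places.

-3.0172

RK4: k1 = f(x_n, p_n); k2 = f(x_n + h/2, p_n + (h/2)·k1); k3 = f(x_n + h/2, p_n + (h/2)·k2); k4 = f(x_n + h, p_n + h·k3); p_{n+1} = p_n + (h/6)·(k1 + 2k2 + 2k3 + k4).
x=0.000000, p=-1.800000:
  k1 = f(0.000000, -1.800000) = -5.160000
  k2 = f(0.050000, -2.058000) = -5.566200
  k3 = f(0.050000, -2.078310) = -5.604789
  k4 = f(0.100000, -2.360479) = -6.056910
  p ← -1.800000 + (0.1/6)·(k1 + 2k2 + 2k3 + k4) = -2.359315
x=0.100000, p=-2.359315:
  k1 = f(0.100000, -2.359315) = -6.054698
  k2 = f(0.150000, -2.662050) = -6.545894
  k3 = f(0.150000, -2.686610) = -6.592558
  k4 = f(0.200000, -3.018571) = -7.139284
  p ← -2.359315 + (0.1/6)·(k1 + 2k2 + 2k3 + k4) = -3.017163
p(0.2) ≈ -3.0172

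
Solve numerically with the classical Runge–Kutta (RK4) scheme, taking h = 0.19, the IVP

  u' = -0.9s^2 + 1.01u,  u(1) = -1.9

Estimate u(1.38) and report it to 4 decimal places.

-3.3723

RK4: k1 = f(s_n, u_n); k2 = f(s_n + h/2, u_n + (h/2)·k1); k3 = f(s_n + h/2, u_n + (h/2)·k2); k4 = f(s_n + h, u_n + h·k3); u_{n+1} = u_n + (h/6)·(k1 + 2k2 + 2k3 + k4).
s=1.000000, u=-1.900000:
  k1 = f(1.000000, -1.900000) = -2.819000
  k2 = f(1.095000, -2.167805) = -3.268606
  k3 = f(1.095000, -2.210518) = -3.311745
  k4 = f(1.190000, -2.529232) = -3.829014
  u ← -1.900000 + (0.19/6)·(k1 + 2k2 + 2k3 + k4) = -2.527276
s=1.190000, u=-2.527276:
  k1 = f(1.190000, -2.527276) = -3.827039
  k2 = f(1.285000, -2.890845) = -4.405856
  k3 = f(1.285000, -2.945832) = -4.461393
  k4 = f(1.380000, -3.374941) = -5.122650
  u ← -2.527276 + (0.19/6)·(k1 + 2k2 + 2k3 + k4) = -3.372275
u(1.38) ≈ -3.3723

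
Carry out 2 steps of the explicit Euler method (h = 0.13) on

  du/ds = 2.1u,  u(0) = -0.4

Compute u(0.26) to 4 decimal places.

Euler: u_{n+1} = u_n + h·f(s_n, u_n).
s=0.000000, u=-0.400000: f=-0.840000 → u ← -0.400000 + 0.13·(-0.840000) = -0.509200
s=0.130000, u=-0.509200: f=-1.069320 → u ← -0.509200 + 0.13·(-1.069320) = -0.648212
u(0.26) ≈ -0.6482

-0.6482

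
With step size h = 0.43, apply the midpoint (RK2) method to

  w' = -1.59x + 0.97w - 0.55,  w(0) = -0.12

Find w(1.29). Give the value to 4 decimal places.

-3.7163

Midpoint: k1 = f(x_n, w_n); k2 = f(x_n + h/2, w_n + (h/2)·k1); w_{n+1} = w_n + h·k2.
x=0.000000, w=-0.120000:
  k1 = f(0.000000, -0.120000) = -0.666400
  k2 = f(0.215000, -0.263276) = -1.147228
  w ← -0.120000 + 0.43·(-1.147228) = -0.613308
x=0.430000, w=-0.613308:
  k1 = f(0.430000, -0.613308) = -1.828609
  k2 = f(0.645000, -1.006459) = -2.551815
  w ← -0.613308 + 0.43·(-2.551815) = -1.710588
x=0.860000, w=-1.710588:
  k1 = f(0.860000, -1.710588) = -3.576671
  k2 = f(1.075000, -2.479573) = -4.664435
  w ← -1.710588 + 0.43·(-4.664435) = -3.716296
w(1.29) ≈ -3.7163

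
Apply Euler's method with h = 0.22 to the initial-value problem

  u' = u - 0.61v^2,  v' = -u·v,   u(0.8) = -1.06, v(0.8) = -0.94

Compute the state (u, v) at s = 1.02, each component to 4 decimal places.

Euler on (u,v): u_{n+1} = u_n + h·u', v_{n+1} = v_n + h·v'.
0.800000: (-1.060000, -0.940000); f=(-1.598996, -0.996400) → (-1.411779, -1.159208)
(u(1.02), v(1.02)) ≈ (-1.4118, -1.1592)

-1.4118, -1.1592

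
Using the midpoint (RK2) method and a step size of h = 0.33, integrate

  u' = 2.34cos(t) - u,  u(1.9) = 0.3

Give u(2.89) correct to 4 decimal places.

Midpoint: k1 = f(t_n, u_n); k2 = f(t_n + h/2, u_n + (h/2)·k1); u_{n+1} = u_n + h·k2.
t=1.900000, u=0.300000:
  k1 = f(1.900000, 0.300000) = -1.056498
  k2 = f(2.065000, 0.125678) = -1.235612
  u ← 0.300000 + 0.33·(-1.235612) = -0.107752
t=2.230000, u=-0.107752:
  k1 = f(2.230000, -0.107752) = -1.325469
  k2 = f(2.395000, -0.326454) = -1.391123
  u ← -0.107752 + 0.33·(-1.391123) = -0.566822
t=2.560000, u=-0.566822:
  k1 = f(2.560000, -0.566822) = -1.388455
  k2 = f(2.725000, -0.795917) = -1.343949
  u ← -0.566822 + 0.33·(-1.343949) = -1.010326
u(2.89) ≈ -1.0103

-1.0103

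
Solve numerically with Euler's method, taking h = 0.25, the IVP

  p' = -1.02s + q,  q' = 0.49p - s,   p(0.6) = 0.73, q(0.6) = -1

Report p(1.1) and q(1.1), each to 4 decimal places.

-0.1549, -1.2330

Euler on (p,q): p_{n+1} = p_n + h·p', q_{n+1} = q_n + h·q'.
0.600000: (0.730000, -1.000000); f=(-1.612000, -0.242300) → (0.327000, -1.060575)
0.850000: (0.327000, -1.060575); f=(-1.927575, -0.689770) → (-0.154894, -1.233018)
(p(1.1), q(1.1)) ≈ (-0.1549, -1.2330)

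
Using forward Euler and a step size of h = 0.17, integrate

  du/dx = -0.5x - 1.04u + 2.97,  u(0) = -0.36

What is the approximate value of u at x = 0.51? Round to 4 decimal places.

Euler: u_{n+1} = u_n + h·f(x_n, u_n).
x=0.000000, u=-0.360000: f=3.344400 → u ← -0.360000 + 0.17·3.344400 = 0.208548
x=0.170000, u=0.208548: f=2.668110 → u ← 0.208548 + 0.17·2.668110 = 0.662127
x=0.340000, u=0.662127: f=2.111388 → u ← 0.662127 + 0.17·2.111388 = 1.021063
u(0.51) ≈ 1.0211

1.0211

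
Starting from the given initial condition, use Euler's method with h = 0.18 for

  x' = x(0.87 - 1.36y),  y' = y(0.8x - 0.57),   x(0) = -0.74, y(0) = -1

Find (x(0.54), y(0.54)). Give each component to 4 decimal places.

-1.8223, -0.4116

Euler on (x,y): x_{n+1} = x_n + h·x', y_{n+1} = y_n + h·y'.
0.000000: (-0.740000, -1.000000); f=(-1.650200, 1.162000) → (-1.037036, -0.790840)
0.180000: (-1.037036, -0.790840); f=(-2.017598, 1.106882) → (-1.400204, -0.591601)
0.360000: (-1.400204, -0.591601); f=(-2.344749, 0.999902) → (-1.822258, -0.411619)
(x(0.54), y(0.54)) ≈ (-1.8223, -0.4116)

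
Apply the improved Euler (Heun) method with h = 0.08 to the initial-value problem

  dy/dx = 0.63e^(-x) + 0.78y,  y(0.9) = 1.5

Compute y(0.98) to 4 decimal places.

1.6169

Heun: k1 = f(x_n, y_n); k2 = f(x_n + h, y_n + h·k1); y_{n+1} = y_n + (h/2)·(k1 + k2).
x=0.900000, y=1.500000:
  k1 = f(0.900000, 1.500000) = 1.426139
  k2 = f(0.980000, 1.614091) = 1.495437
  y ← 1.500000 + (0.08/2)·(1.426139 + 1.495437) = 1.616863
y(0.98) ≈ 1.6169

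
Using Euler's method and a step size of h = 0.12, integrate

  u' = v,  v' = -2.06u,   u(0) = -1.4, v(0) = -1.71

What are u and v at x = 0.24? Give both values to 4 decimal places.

Euler on (u,v): u_{n+1} = u_n + h·u', v_{n+1} = v_n + h·v'.
0.000000: (-1.400000, -1.710000); f=(-1.710000, 2.884000) → (-1.605200, -1.363920)
0.120000: (-1.605200, -1.363920); f=(-1.363920, 3.306712) → (-1.768870, -0.967115)
(u(0.24), v(0.24)) ≈ (-1.7689, -0.9671)

-1.7689, -0.9671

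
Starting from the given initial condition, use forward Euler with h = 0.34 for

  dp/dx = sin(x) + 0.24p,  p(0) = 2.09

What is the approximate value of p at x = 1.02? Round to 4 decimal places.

2.9809

Euler: p_{n+1} = p_n + h·f(x_n, p_n).
x=0.000000, p=2.090000: f=0.501600 → p ← 2.090000 + 0.34·0.501600 = 2.260544
x=0.340000, p=2.260544: f=0.876018 → p ← 2.260544 + 0.34·0.876018 = 2.558390
x=0.680000, p=2.558390: f=1.242807 → p ← 2.558390 + 0.34·1.242807 = 2.980944
p(1.02) ≈ 2.9809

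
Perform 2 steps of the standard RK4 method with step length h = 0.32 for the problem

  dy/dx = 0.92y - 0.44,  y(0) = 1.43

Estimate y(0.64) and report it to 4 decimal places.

2.1931

RK4: k1 = f(x_n, y_n); k2 = f(x_n + h/2, y_n + (h/2)·k1); k3 = f(x_n + h/2, y_n + (h/2)·k2); k4 = f(x_n + h, y_n + h·k3); y_{n+1} = y_n + (h/6)·(k1 + 2k2 + 2k3 + k4).
x=0.000000, y=1.430000:
  k1 = f(0.000000, 1.430000) = 0.875600
  k2 = f(0.160000, 1.570096) = 1.004488
  k3 = f(0.160000, 1.590718) = 1.023461
  k4 = f(0.320000, 1.757507) = 1.176907
  y ← 1.430000 + (0.32/6)·(k1 + 2k2 + 2k3 + k4) = 1.755782
x=0.320000, y=1.755782:
  k1 = f(0.320000, 1.755782) = 1.175319
  k2 = f(0.480000, 1.943833) = 1.348326
  k3 = f(0.480000, 1.971514) = 1.373793
  k4 = f(0.640000, 2.195395) = 1.579764
  y ← 1.755782 + (0.32/6)·(k1 + 2k2 + 2k3 + k4) = 2.193079
y(0.64) ≈ 2.1931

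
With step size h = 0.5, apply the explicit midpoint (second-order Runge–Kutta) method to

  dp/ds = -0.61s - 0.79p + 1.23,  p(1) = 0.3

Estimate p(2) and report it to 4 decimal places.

Midpoint: k1 = f(s_n, p_n); k2 = f(s_n + h/2, p_n + (h/2)·k1); p_{n+1} = p_n + h·k2.
s=1.000000, p=0.300000:
  k1 = f(1.000000, 0.300000) = 0.383000
  k2 = f(1.250000, 0.395750) = 0.154858
  p ← 0.300000 + 0.5·0.154858 = 0.377429
s=1.500000, p=0.377429:
  k1 = f(1.500000, 0.377429) = 0.016831
  k2 = f(1.750000, 0.381637) = -0.138993
  p ← 0.377429 + 0.5·(-0.138993) = 0.307932
p(2) ≈ 0.3079

0.3079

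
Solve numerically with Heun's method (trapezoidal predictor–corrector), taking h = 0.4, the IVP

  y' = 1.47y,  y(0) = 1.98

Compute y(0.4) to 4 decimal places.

Heun: k1 = f(s_n, y_n); k2 = f(s_n + h, y_n + h·k1); y_{n+1} = y_n + (h/2)·(k1 + k2).
s=0.000000, y=1.980000:
  k1 = f(0.000000, 1.980000) = 2.910600
  k2 = f(0.400000, 3.144240) = 4.622033
  y ← 1.980000 + (0.4/2)·(2.910600 + 4.622033) = 3.486527
y(0.4) ≈ 3.4865

3.4865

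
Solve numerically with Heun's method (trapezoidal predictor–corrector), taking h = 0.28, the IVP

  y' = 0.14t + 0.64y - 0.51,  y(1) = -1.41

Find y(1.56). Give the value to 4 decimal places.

Heun: k1 = f(t_n, y_n); k2 = f(t_n + h, y_n + h·k1); y_{n+1} = y_n + (h/2)·(k1 + k2).
t=1.000000, y=-1.410000:
  k1 = f(1.000000, -1.410000) = -1.272400
  k2 = f(1.280000, -1.766272) = -1.461214
  y ← -1.410000 + (0.28/2)·(-1.272400 + (-1.461214)) = -1.792706
t=1.280000, y=-1.792706:
  k1 = f(1.280000, -1.792706) = -1.478132
  k2 = f(1.560000, -2.206583) = -1.703813
  y ← -1.792706 + (0.28/2)·(-1.478132 + (-1.703813)) = -2.238178
y(1.56) ≈ -2.2382

-2.2382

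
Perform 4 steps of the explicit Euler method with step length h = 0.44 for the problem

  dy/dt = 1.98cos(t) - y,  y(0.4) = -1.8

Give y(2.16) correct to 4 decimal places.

0.1566

Euler: y_{n+1} = y_n + h·f(t_n, y_n).
t=0.400000, y=-1.800000: f=3.623701 → y ← -1.800000 + 0.44·3.623701 = -0.205572
t=0.840000, y=-0.205572: f=1.527148 → y ← -0.205572 + 0.44·1.527148 = 0.466373
t=1.280000, y=0.466373: f=0.101323 → y ← 0.466373 + 0.44·0.101323 = 0.510955
t=1.720000, y=0.510955: f=-0.805284 → y ← 0.510955 + 0.44·(-0.805284) = 0.156631
y(2.16) ≈ 0.1566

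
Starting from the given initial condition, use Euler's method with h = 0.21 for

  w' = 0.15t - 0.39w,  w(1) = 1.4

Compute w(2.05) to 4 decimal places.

Euler: w_{n+1} = w_n + h·f(t_n, w_n).
t=1.000000, w=1.400000: f=-0.396000 → w ← 1.400000 + 0.21·(-0.396000) = 1.316840
t=1.210000, w=1.316840: f=-0.332068 → w ← 1.316840 + 0.21·(-0.332068) = 1.247106
t=1.420000, w=1.247106: f=-0.273371 → w ← 1.247106 + 0.21·(-0.273371) = 1.189698
t=1.630000, w=1.189698: f=-0.219482 → w ← 1.189698 + 0.21·(-0.219482) = 1.143607
t=1.840000, w=1.143607: f=-0.170007 → w ← 1.143607 + 0.21·(-0.170007) = 1.107905
w(2.05) ≈ 1.1079

1.1079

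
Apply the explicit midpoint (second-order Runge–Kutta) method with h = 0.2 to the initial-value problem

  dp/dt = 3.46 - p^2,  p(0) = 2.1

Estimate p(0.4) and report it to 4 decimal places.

1.9282

Midpoint: k1 = f(t_n, p_n); k2 = f(t_n + h/2, p_n + (h/2)·k1); p_{n+1} = p_n + h·k2.
t=0.000000, p=2.100000:
  k1 = f(0.000000, 2.100000) = -0.950000
  k2 = f(0.100000, 2.005000) = -0.560025
  p ← 2.100000 + 0.2·(-0.560025) = 1.987995
t=0.200000, p=1.987995:
  k1 = f(0.200000, 1.987995) = -0.492124
  k2 = f(0.300000, 1.938783) = -0.298878
  p ← 1.987995 + 0.2·(-0.298878) = 1.928219
p(0.4) ≈ 1.9282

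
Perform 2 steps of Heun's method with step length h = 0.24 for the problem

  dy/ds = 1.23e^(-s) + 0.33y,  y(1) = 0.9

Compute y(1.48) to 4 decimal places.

Heun: k1 = f(s_n, y_n); k2 = f(s_n + h, y_n + h·k1); y_{n+1} = y_n + (h/2)·(k1 + k2).
s=1.000000, y=0.900000:
  k1 = f(1.000000, 0.900000) = 0.749492
  k2 = f(1.240000, 1.079878) = 0.712302
  y ← 0.900000 + (0.24/2)·(0.749492 + 0.712302) = 1.075415
s=1.240000, y=1.075415:
  k1 = f(1.240000, 1.075415) = 0.710830
  k2 = f(1.480000, 1.246014) = 0.691179
  y ← 1.075415 + (0.24/2)·(0.710830 + 0.691179) = 1.243656
y(1.48) ≈ 1.2437

1.2437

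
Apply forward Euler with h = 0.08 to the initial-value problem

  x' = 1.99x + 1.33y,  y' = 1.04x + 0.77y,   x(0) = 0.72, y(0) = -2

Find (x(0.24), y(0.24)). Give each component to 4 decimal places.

0.3535, -2.2287

Euler on (x,y): x_{n+1} = x_n + h·x', y_{n+1} = y_n + h·y'.
0.000000: (0.720000, -2.000000); f=(-1.227200, -0.791200) → (0.621824, -2.063296)
0.080000: (0.621824, -2.063296); f=(-1.506754, -0.942041) → (0.501284, -2.138659)
0.160000: (0.501284, -2.138659); f=(-1.846862, -1.125433) → (0.353535, -2.228694)
(x(0.24), y(0.24)) ≈ (0.3535, -2.2287)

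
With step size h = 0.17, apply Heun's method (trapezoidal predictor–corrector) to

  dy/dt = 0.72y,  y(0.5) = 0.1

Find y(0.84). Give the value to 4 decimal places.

0.1277

Heun: k1 = f(t_n, y_n); k2 = f(t_n + h, y_n + h·k1); y_{n+1} = y_n + (h/2)·(k1 + k2).
t=0.500000, y=0.100000:
  k1 = f(0.500000, 0.100000) = 0.072000
  k2 = f(0.670000, 0.112240) = 0.080813
  y ← 0.100000 + (0.17/2)·(0.072000 + 0.080813) = 0.112989
t=0.670000, y=0.112989:
  k1 = f(0.670000, 0.112989) = 0.081352
  k2 = f(0.840000, 0.126819) = 0.091310
  y ← 0.112989 + (0.17/2)·(0.081352 + 0.091310) = 0.127665
y(0.84) ≈ 0.1277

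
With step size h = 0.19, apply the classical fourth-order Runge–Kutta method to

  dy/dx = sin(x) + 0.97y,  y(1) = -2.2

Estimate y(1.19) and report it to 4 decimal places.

-2.4603

RK4: k1 = f(x_n, y_n); k2 = f(x_n + h/2, y_n + (h/2)·k1); k3 = f(x_n + h/2, y_n + (h/2)·k2); k4 = f(x_n + h, y_n + h·k3); y_{n+1} = y_n + (h/6)·(k1 + 2k2 + 2k3 + k4).
x=1.000000, y=-2.200000:
  k1 = f(1.000000, -2.200000) = -1.292529
  k2 = f(1.095000, -2.322790) = -1.364178
  k3 = f(1.095000, -2.329597) = -1.370781
  k4 = f(1.190000, -2.460448) = -1.458266
  y ← -2.200000 + (0.19/6)·(k1 + 2k2 + 2k3 + k4) = -2.460323
y(1.19) ≈ -2.4603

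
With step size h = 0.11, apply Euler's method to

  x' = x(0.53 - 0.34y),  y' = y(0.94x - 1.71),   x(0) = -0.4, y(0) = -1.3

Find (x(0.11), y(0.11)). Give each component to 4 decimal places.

-0.4428, -1.0017

Euler on (x,y): x_{n+1} = x_n + h·x', y_{n+1} = y_n + h·y'.
0.000000: (-0.400000, -1.300000); f=(-0.388800, 2.711800) → (-0.442768, -1.001702)
(x(0.11), y(0.11)) ≈ (-0.4428, -1.0017)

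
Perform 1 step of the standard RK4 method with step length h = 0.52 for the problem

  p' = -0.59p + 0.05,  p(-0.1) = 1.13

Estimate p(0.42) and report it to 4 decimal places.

RK4: k1 = f(s_n, p_n); k2 = f(s_n + h/2, p_n + (h/2)·k1); k3 = f(s_n + h/2, p_n + (h/2)·k2); k4 = f(s_n + h, p_n + h·k3); p_{n+1} = p_n + (h/6)·(k1 + 2k2 + 2k3 + k4).
s=-0.100000, p=1.130000:
  k1 = f(-0.100000, 1.130000) = -0.616700
  k2 = f(0.160000, 0.969658) = -0.522098
  k3 = f(0.160000, 0.994254) = -0.536610
  k4 = f(0.420000, 0.850963) = -0.452068
  p ← 1.130000 + (0.52/6)·(k1 + 2k2 + 2k3 + k4) = 0.853864
p(0.42) ≈ 0.8539

0.8539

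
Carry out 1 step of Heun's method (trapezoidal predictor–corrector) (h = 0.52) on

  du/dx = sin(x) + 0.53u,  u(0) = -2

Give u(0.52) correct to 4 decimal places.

Heun: k1 = f(x_n, u_n); k2 = f(x_n + h, u_n + h·k1); u_{n+1} = u_n + (h/2)·(k1 + k2).
x=0.000000, u=-2.000000:
  k1 = f(0.000000, -2.000000) = -1.060000
  k2 = f(0.520000, -2.551200) = -0.855256
  u ← -2.000000 + (0.52/2)·(-1.060000 + (-0.855256)) = -2.497967
u(0.52) ≈ -2.4980

-2.4980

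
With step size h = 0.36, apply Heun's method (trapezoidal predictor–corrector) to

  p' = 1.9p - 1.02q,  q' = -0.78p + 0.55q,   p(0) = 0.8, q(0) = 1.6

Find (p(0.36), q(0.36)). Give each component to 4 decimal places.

0.7290, 1.7069

Heun on (p,q): k1 = f(s_n, state_n); k2 = f(s_n + h, state_n + h·k1); state_{n+1} = state_n + (h/2)·(k1 + k2).
0.000000: (0.800000, 1.600000)
  k1 = (-0.112000, 0.256000)
  predictor → (0.759680, 1.692160)
  k2 = (-0.282611, 0.338138)
  → (0.728970, 1.706945)
(p(0.36), q(0.36)) ≈ (0.7290, 1.7069)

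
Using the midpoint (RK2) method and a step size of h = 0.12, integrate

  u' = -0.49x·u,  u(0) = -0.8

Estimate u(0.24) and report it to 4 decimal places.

-0.7888

Midpoint: k1 = f(x_n, u_n); k2 = f(x_n + h/2, u_n + (h/2)·k1); u_{n+1} = u_n + h·k2.
x=0.000000, u=-0.800000:
  k1 = f(0.000000, -0.800000) = 0.000000
  k2 = f(0.060000, -0.800000) = 0.023520
  u ← -0.800000 + 0.12·0.023520 = -0.797178
x=0.120000, u=-0.797178:
  k1 = f(0.120000, -0.797178) = 0.046874
  k2 = f(0.180000, -0.794365) = 0.070063
  u ← -0.797178 + 0.12·0.070063 = -0.788770
u(0.24) ≈ -0.7888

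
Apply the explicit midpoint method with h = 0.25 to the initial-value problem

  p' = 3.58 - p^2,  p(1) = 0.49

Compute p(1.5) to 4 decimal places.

Midpoint: k1 = f(x_n, p_n); k2 = f(x_n + h/2, p_n + (h/2)·k1); p_{n+1} = p_n + h·k2.
x=1.000000, p=0.490000:
  k1 = f(1.000000, 0.490000) = 3.339900
  k2 = f(1.125000, 0.907488) = 2.756466
  p ← 0.490000 + 0.25·2.756466 = 1.179117
x=1.250000, p=1.179117:
  k1 = f(1.250000, 1.179117) = 2.189684
  k2 = f(1.375000, 1.452827) = 1.469293
  p ← 1.179117 + 0.25·1.469293 = 1.546440
p(1.5) ≈ 1.5464

1.5464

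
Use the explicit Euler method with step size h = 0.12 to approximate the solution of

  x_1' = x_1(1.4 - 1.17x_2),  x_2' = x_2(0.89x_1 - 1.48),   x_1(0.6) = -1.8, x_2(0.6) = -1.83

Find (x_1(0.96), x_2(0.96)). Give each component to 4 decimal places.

Euler on (x_1,x_2): x_1_{n+1} = x_1_n + h·x_1', x_2_{n+1} = x_2_n + h·x_2'.
0.600000: (-1.800000, -1.830000); f=(-6.373980, 5.640060) → (-2.564878, -1.153193)
0.720000: (-2.564878, -1.153193); f=(-7.051453, 4.339166) → (-3.411052, -0.632493)
0.840000: (-3.411052, -0.632493); f=(-7.299708, 2.856234) → (-4.287017, -0.289745)
(x_1(0.96), x_2(0.96)) ≈ (-4.2870, -0.2897)

-4.2870, -0.2897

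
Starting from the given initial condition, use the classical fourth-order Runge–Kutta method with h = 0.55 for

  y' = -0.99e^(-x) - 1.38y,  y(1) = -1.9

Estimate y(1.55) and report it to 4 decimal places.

-0.9965

RK4: k1 = f(x_n, y_n); k2 = f(x_n + h/2, y_n + (h/2)·k1); k3 = f(x_n + h/2, y_n + (h/2)·k2); k4 = f(x_n + h, y_n + h·k3); y_{n+1} = y_n + (h/6)·(k1 + 2k2 + 2k3 + k4).
x=1.000000, y=-1.900000:
  k1 = f(1.000000, -1.900000) = 2.257799
  k2 = f(1.275000, -1.279105) = 1.488528
  k3 = f(1.275000, -1.490655) = 1.780467
  k4 = f(1.550000, -0.920743) = 1.060500
  y ← -1.900000 + (0.55/6)·(k1 + 2k2 + 2k3 + k4) = -0.996507
y(1.55) ≈ -0.9965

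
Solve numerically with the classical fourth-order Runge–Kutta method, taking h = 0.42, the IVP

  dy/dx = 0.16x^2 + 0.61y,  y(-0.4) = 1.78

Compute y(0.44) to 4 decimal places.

2.9815

RK4: k1 = f(x_n, y_n); k2 = f(x_n + h/2, y_n + (h/2)·k1); k3 = f(x_n + h/2, y_n + (h/2)·k2); k4 = f(x_n + h, y_n + h·k3); y_{n+1} = y_n + (h/6)·(k1 + 2k2 + 2k3 + k4).
x=-0.400000, y=1.780000:
  k1 = f(-0.400000, 1.780000) = 1.111400
  k2 = f(-0.190000, 2.013394) = 1.233946
  k3 = f(-0.190000, 2.039129) = 1.249645
  k4 = f(0.020000, 2.304851) = 1.406023
  y ← 1.780000 + (0.42/6)·(k1 + 2k2 + 2k3 + k4) = 2.303922
x=0.020000, y=2.303922:
  k1 = f(0.020000, 2.303922) = 1.405457
  k2 = f(0.230000, 2.599068) = 1.593896
  k3 = f(0.230000, 2.638640) = 1.618035
  k4 = f(0.440000, 2.983497) = 1.850909
  y ← 2.303922 + (0.42/6)·(k1 + 2k2 + 2k3 + k4) = 2.981538
y(0.44) ≈ 2.9815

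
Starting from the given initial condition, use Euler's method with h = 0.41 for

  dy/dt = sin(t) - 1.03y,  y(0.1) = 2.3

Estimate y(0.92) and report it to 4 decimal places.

Euler: y_{n+1} = y_n + h·f(t_n, y_n).
t=0.100000, y=2.300000: f=-2.269167 → y ← 2.300000 + 0.41·(-2.269167) = 1.369642
t=0.510000, y=1.369642: f=-0.922554 → y ← 1.369642 + 0.41·(-0.922554) = 0.991395
y(0.92) ≈ 0.9914

0.9914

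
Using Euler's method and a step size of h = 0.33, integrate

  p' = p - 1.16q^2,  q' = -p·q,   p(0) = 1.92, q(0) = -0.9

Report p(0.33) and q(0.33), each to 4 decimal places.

2.2435, -0.3298

Euler on (p,q): p_{n+1} = p_n + h·p', q_{n+1} = q_n + h·q'.
0.000000: (1.920000, -0.900000); f=(0.980400, 1.728000) → (2.243532, -0.329760)
(p(0.33), q(0.33)) ≈ (2.2435, -0.3298)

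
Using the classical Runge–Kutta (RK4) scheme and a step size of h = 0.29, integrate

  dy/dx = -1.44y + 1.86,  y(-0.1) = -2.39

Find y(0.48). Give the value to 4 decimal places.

-0.3059

RK4: k1 = f(x_n, y_n); k2 = f(x_n + h/2, y_n + (h/2)·k1); k3 = f(x_n + h/2, y_n + (h/2)·k2); k4 = f(x_n + h, y_n + h·k3); y_{n+1} = y_n + (h/6)·(k1 + 2k2 + 2k3 + k4).
x=-0.100000, y=-2.390000:
  k1 = f(-0.100000, -2.390000) = 5.301600
  k2 = f(0.045000, -1.621268) = 4.194626
  k3 = f(0.045000, -1.781779) = 4.425762
  k4 = f(0.190000, -1.106529) = 3.453402
  y ← -2.390000 + (0.29/6)·(k1 + 2k2 + 2k3 + k4) = -1.133537
x=0.190000, y=-1.133537:
  k1 = f(0.190000, -1.133537) = 3.492294
  k2 = f(0.335000, -0.627155) = 2.763103
  k3 = f(0.335000, -0.732887) = 2.915358
  k4 = f(0.480000, -0.288084) = 2.274840
  y ← -1.133537 + (0.29/6)·(k1 + 2k2 + 2k3 + k4) = -0.305875
y(0.48) ≈ -0.3059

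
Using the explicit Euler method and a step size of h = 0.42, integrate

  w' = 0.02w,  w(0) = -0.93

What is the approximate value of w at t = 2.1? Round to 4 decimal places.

-0.9697

Euler: w_{n+1} = w_n + h·f(t_n, w_n).
t=0.000000, w=-0.930000: f=-0.018600 → w ← -0.930000 + 0.42·(-0.018600) = -0.937812
t=0.420000, w=-0.937812: f=-0.018756 → w ← -0.937812 + 0.42·(-0.018756) = -0.945690
t=0.840000, w=-0.945690: f=-0.018914 → w ← -0.945690 + 0.42·(-0.018914) = -0.953633
t=1.260000, w=-0.953633: f=-0.019073 → w ← -0.953633 + 0.42·(-0.019073) = -0.961644
t=1.680000, w=-0.961644: f=-0.019233 → w ← -0.961644 + 0.42·(-0.019233) = -0.969722
w(2.1) ≈ -0.9697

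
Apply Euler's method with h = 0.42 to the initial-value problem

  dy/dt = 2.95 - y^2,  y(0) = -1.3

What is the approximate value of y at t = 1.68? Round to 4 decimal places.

1.8086

Euler: y_{n+1} = y_n + h·f(t_n, y_n).
t=0.000000, y=-1.300000: f=1.260000 → y ← -1.300000 + 0.42·1.260000 = -0.770800
t=0.420000, y=-0.770800: f=2.355867 → y ← -0.770800 + 0.42·2.355867 = 0.218664
t=0.840000, y=0.218664: f=2.902186 → y ← 0.218664 + 0.42·2.902186 = 1.437582
t=1.260000, y=1.437582: f=0.883357 → y ← 1.437582 + 0.42·0.883357 = 1.808592
y(1.68) ≈ 1.8086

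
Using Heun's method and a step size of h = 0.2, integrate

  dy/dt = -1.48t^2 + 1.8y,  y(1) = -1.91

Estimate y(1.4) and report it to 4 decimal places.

-5.0478

Heun: k1 = f(t_n, y_n); k2 = f(t_n + h, y_n + h·k1); y_{n+1} = y_n + (h/2)·(k1 + k2).
t=1.000000, y=-1.910000:
  k1 = f(1.000000, -1.910000) = -4.918000
  k2 = f(1.200000, -2.893600) = -7.339680
  y ← -1.910000 + (0.2/2)·(-4.918000 + (-7.339680)) = -3.135768
t=1.200000, y=-3.135768:
  k1 = f(1.200000, -3.135768) = -7.775582
  k2 = f(1.400000, -4.690884) = -11.344392
  y ← -3.135768 + (0.2/2)·(-7.775582 + (-11.344392)) = -5.047765
y(1.4) ≈ -5.0478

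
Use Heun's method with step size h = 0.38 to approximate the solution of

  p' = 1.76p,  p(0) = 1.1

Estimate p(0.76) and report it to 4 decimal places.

Heun: k1 = f(x_n, p_n); k2 = f(x_n + h, p_n + h·k1); p_{n+1} = p_n + (h/2)·(k1 + k2).
x=0.000000, p=1.100000:
  k1 = f(0.000000, 1.100000) = 1.936000
  k2 = f(0.380000, 1.835680) = 3.230797
  p ← 1.100000 + (0.38/2)·(1.936000 + 3.230797) = 2.081691
x=0.380000, p=2.081691:
  k1 = f(0.380000, 2.081691) = 3.663777
  k2 = f(0.760000, 3.473927) = 6.114111
  p ← 2.081691 + (0.38/2)·(3.663777 + 6.114111) = 3.939490
p(0.76) ≈ 3.9395

3.9395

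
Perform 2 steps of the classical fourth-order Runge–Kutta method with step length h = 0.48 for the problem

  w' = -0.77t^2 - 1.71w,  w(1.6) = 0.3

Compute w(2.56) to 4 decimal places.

-1.7325

RK4: k1 = f(t_n, w_n); k2 = f(t_n + h/2, w_n + (h/2)·k1); k3 = f(t_n + h/2, w_n + (h/2)·k2); k4 = f(t_n + h, w_n + h·k3); w_{n+1} = w_n + (h/6)·(k1 + 2k2 + 2k3 + k4).
t=1.600000, w=0.300000:
  k1 = f(1.600000, 0.300000) = -2.484200
  k2 = f(1.840000, -0.296208) = -2.100396
  k3 = f(1.840000, -0.204095) = -2.257909
  k4 = f(2.080000, -0.783796) = -1.991036
  w ← 0.300000 + (0.48/6)·(k1 + 2k2 + 2k3 + k4) = -0.755348
t=2.080000, w=-0.755348:
  k1 = f(2.080000, -0.755348) = -2.039683
  k2 = f(2.320000, -1.244872) = -2.015717
  k3 = f(2.320000, -1.239120) = -2.025553
  k4 = f(2.560000, -1.727613) = -2.092053
  w ← -0.755348 + (0.48/6)·(k1 + 2k2 + 2k3 + k4) = -1.732490
w(2.56) ≈ -1.7325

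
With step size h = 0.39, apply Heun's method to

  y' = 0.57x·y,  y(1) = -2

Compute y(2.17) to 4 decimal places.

-5.6393

Heun: k1 = f(x_n, y_n); k2 = f(x_n + h, y_n + h·k1); y_{n+1} = y_n + (h/2)·(k1 + k2).
x=1.000000, y=-2.000000:
  k1 = f(1.000000, -2.000000) = -1.140000
  k2 = f(1.390000, -2.444600) = -1.936857
  y ← -2.000000 + (0.39/2)·(-1.140000 + (-1.936857)) = -2.599987
x=1.390000, y=-2.599987:
  k1 = f(1.390000, -2.599987) = -2.059970
  k2 = f(1.780000, -3.403375) = -3.453065
  y ← -2.599987 + (0.39/2)·(-2.059970 + (-3.453065)) = -3.675029
x=1.780000, y=-3.675029:
  k1 = f(1.780000, -3.675029) = -3.728684
  k2 = f(2.170000, -5.129216) = -6.344327
  y ← -3.675029 + (0.39/2)·(-3.728684 + (-6.344327)) = -5.639266
y(2.17) ≈ -5.6393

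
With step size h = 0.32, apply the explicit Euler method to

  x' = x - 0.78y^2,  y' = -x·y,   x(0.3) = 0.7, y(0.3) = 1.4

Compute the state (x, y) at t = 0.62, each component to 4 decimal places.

Euler on (x,y): x_{n+1} = x_n + h·x', y_{n+1} = y_n + h·y'.
0.300000: (0.700000, 1.400000); f=(-0.828800, -0.980000) → (0.434784, 1.086400)
(x(0.62), y(0.62)) ≈ (0.4348, 1.0864)

0.4348, 1.0864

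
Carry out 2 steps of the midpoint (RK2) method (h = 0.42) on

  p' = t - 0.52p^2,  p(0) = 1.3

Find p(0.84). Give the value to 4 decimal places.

1.1317

Midpoint: k1 = f(t_n, p_n); k2 = f(t_n + h/2, p_n + (h/2)·k1); p_{n+1} = p_n + h·k2.
t=0.000000, p=1.300000:
  k1 = f(0.000000, 1.300000) = -0.878800
  k2 = f(0.210000, 1.115452) = -0.437001
  p ← 1.300000 + 0.42·(-0.437001) = 1.116459
t=0.420000, p=1.116459:
  k1 = f(0.420000, 1.116459) = -0.228171
  k2 = f(0.630000, 1.068544) = 0.036272
  p ← 1.116459 + 0.42·0.036272 = 1.131694
p(0.84) ≈ 1.1317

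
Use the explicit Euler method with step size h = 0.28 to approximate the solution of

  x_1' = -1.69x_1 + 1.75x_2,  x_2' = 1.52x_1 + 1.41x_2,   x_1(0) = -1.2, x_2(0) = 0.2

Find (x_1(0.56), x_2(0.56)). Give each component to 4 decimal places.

-0.3950, -0.5506

Euler on (x_1,x_2): x_1_{n+1} = x_1_n + h·x_1', x_2_{n+1} = x_2_n + h·x_2'.
0.000000: (-1.200000, 0.200000); f=(2.378000, -1.542000) → (-0.534160, -0.231760)
0.280000: (-0.534160, -0.231760); f=(0.497150, -1.138705) → (-0.394958, -0.550597)
(x_1(0.56), x_2(0.56)) ≈ (-0.3950, -0.5506)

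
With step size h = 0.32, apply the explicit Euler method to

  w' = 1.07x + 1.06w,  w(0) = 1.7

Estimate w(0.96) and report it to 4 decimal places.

Euler: w_{n+1} = w_n + h·f(x_n, w_n).
x=0.000000, w=1.700000: f=1.802000 → w ← 1.700000 + 0.32·1.802000 = 2.276640
x=0.320000, w=2.276640: f=2.755638 → w ← 2.276640 + 0.32·2.755638 = 3.158444
x=0.640000, w=3.158444: f=4.032751 → w ← 3.158444 + 0.32·4.032751 = 4.448925
w(0.96) ≈ 4.4489

4.4489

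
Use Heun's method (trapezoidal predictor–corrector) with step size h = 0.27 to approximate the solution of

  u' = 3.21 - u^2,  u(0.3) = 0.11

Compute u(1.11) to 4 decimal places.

Heun: k1 = f(s_n, u_n); k2 = f(s_n + h, u_n + h·k1); u_{n+1} = u_n + (h/2)·(k1 + k2).
s=0.300000, u=0.110000:
  k1 = f(0.300000, 0.110000) = 3.197900
  k2 = f(0.570000, 0.973433) = 2.262428
  u ← 0.110000 + (0.27/2)·(3.197900 + 2.262428) = 0.847144
s=0.570000, u=0.847144:
  k1 = f(0.570000, 0.847144) = 2.492347
  k2 = f(0.840000, 1.520078) = 0.899363
  u ← 0.847144 + (0.27/2)·(2.492347 + 0.899363) = 1.305025
s=0.840000, u=1.305025:
  k1 = f(0.840000, 1.305025) = 1.506909
  k2 = f(1.110000, 1.711891) = 0.279430
  u ← 1.305025 + (0.27/2)·(1.506909 + 0.279430) = 1.546181
u(1.11) ≈ 1.5462

1.5462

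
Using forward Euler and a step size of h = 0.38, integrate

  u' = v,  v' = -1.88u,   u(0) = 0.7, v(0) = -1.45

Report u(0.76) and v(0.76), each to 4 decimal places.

-0.5920, -2.0565

Euler on (u,v): u_{n+1} = u_n + h·u', v_{n+1} = v_n + h·v'.
0.000000: (0.700000, -1.450000); f=(-1.450000, -1.316000) → (0.149000, -1.950080)
0.380000: (0.149000, -1.950080); f=(-1.950080, -0.280120) → (-0.592030, -2.056526)
(u(0.76), v(0.76)) ≈ (-0.5920, -2.0565)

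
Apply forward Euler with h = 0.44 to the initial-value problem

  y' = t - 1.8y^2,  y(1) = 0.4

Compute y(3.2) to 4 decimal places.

1.2853

Euler: y_{n+1} = y_n + h·f(t_n, y_n).
t=1.000000, y=0.400000: f=0.712000 → y ← 0.400000 + 0.44·0.712000 = 0.713280
t=1.440000, y=0.713280: f=0.524217 → y ← 0.713280 + 0.44·0.524217 = 0.943935
t=1.880000, y=0.943935: f=0.276175 → y ← 0.943935 + 0.44·0.276175 = 1.065452
t=2.320000, y=1.065452: f=0.276661 → y ← 1.065452 + 0.44·0.276661 = 1.187183
t=2.760000, y=1.187183: f=0.223074 → y ← 1.187183 + 0.44·0.223074 = 1.285335
y(3.2) ≈ 1.2853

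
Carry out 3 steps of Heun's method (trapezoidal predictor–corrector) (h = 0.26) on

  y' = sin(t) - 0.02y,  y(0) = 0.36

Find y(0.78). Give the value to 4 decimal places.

Heun: k1 = f(t_n, y_n); k2 = f(t_n + h, y_n + h·k1); y_{n+1} = y_n + (h/2)·(k1 + k2).
t=0.000000, y=0.360000:
  k1 = f(0.000000, 0.360000) = -0.007200
  k2 = f(0.260000, 0.358128) = 0.249918
  y ← 0.360000 + (0.26/2)·(-0.007200 + 0.249918) = 0.391553
t=0.260000, y=0.391553:
  k1 = f(0.260000, 0.391553) = 0.249249
  k2 = f(0.520000, 0.456358) = 0.487753
  y ← 0.391553 + (0.26/2)·(0.249249 + 0.487753) = 0.487364
t=0.520000, y=0.487364:
  k1 = f(0.520000, 0.487364) = 0.487133
  k2 = f(0.780000, 0.614018) = 0.690999
  y ← 0.487364 + (0.26/2)·(0.487133 + 0.690999) = 0.640521
y(0.78) ≈ 0.6405

0.6405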